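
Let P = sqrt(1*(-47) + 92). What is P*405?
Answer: 1215*sqrt(5) ≈ 2716.8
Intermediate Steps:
P = 3*sqrt(5) (P = sqrt(-47 + 92) = sqrt(45) = 3*sqrt(5) ≈ 6.7082)
P*405 = (3*sqrt(5))*405 = 1215*sqrt(5)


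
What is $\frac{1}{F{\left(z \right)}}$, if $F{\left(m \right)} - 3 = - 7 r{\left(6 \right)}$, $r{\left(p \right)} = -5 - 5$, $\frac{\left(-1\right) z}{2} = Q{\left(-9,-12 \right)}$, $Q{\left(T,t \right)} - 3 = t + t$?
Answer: $\frac{1}{73} \approx 0.013699$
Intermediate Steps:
$Q{\left(T,t \right)} = 3 + 2 t$ ($Q{\left(T,t \right)} = 3 + \left(t + t\right) = 3 + 2 t$)
$z = 42$ ($z = - 2 \left(3 + 2 \left(-12\right)\right) = - 2 \left(3 - 24\right) = \left(-2\right) \left(-21\right) = 42$)
$r{\left(p \right)} = -10$
$F{\left(m \right)} = 73$ ($F{\left(m \right)} = 3 - -70 = 3 + 70 = 73$)
$\frac{1}{F{\left(z \right)}} = \frac{1}{73}$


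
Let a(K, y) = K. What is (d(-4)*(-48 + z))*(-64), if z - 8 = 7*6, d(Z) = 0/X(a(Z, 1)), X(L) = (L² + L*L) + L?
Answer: 0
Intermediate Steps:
X(L) = L + 2*L² (X(L) = (L² + L²) + L = 2*L² + L = L + 2*L²)
d(Z) = 0 (d(Z) = 0/((Z*(1 + 2*Z))) = 0*(1/(Z*(1 + 2*Z))) = 0)
z = 50 (z = 8 + 7*6 = 8 + 42 = 50)
(d(-4)*(-48 + z))*(-64) = (0*(-48 + 50))*(-64) = (0*2)*(-64) = 0*(-64) = 0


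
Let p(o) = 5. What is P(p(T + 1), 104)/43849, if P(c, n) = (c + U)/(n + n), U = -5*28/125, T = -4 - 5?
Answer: 97/228014800 ≈ 4.2541e-7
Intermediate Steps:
T = -9
U = -28/25 (U = -140*1/125 = -28/25 ≈ -1.1200)
P(c, n) = (-28/25 + c)/(2*n) (P(c, n) = (c - 28/25)/(n + n) = (-28/25 + c)/((2*n)) = (-28/25 + c)*(1/(2*n)) = (-28/25 + c)/(2*n))
P(p(T + 1), 104)/43849 = ((1/50)*(-28 + 25*5)/104)/43849 = ((1/50)*(1/104)*(-28 + 125))*(1/43849) = ((1/50)*(1/104)*97)*(1/43849) = (97/5200)*(1/43849) = 97/228014800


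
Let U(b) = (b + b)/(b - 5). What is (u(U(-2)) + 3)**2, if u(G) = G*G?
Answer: 26569/2401 ≈ 11.066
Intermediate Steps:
U(b) = 2*b/(-5 + b) (U(b) = (2*b)/(-5 + b) = 2*b/(-5 + b))
u(G) = G**2
(u(U(-2)) + 3)**2 = ((2*(-2)/(-5 - 2))**2 + 3)**2 = ((2*(-2)/(-7))**2 + 3)**2 = ((2*(-2)*(-1/7))**2 + 3)**2 = ((4/7)**2 + 3)**2 = (16/49 + 3)**2 = (163/49)**2 = 26569/2401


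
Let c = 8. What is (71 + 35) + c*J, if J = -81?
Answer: -542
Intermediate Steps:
(71 + 35) + c*J = (71 + 35) + 8*(-81) = 106 - 648 = -542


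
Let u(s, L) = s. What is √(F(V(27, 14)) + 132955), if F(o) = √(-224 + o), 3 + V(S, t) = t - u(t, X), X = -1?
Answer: √(132955 + I*√227) ≈ 364.63 + 0.021*I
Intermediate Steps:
V(S, t) = -3 (V(S, t) = -3 + (t - t) = -3 + 0 = -3)
√(F(V(27, 14)) + 132955) = √(√(-224 - 3) + 132955) = √(√(-227) + 132955) = √(I*√227 + 132955) = √(132955 + I*√227)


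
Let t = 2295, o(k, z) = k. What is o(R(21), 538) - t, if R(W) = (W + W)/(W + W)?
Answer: -2294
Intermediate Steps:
R(W) = 1 (R(W) = (2*W)/((2*W)) = (2*W)*(1/(2*W)) = 1)
o(R(21), 538) - t = 1 - 1*2295 = 1 - 2295 = -2294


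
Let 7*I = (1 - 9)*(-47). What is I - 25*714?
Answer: -124574/7 ≈ -17796.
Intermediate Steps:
I = 376/7 (I = ((1 - 9)*(-47))/7 = (-8*(-47))/7 = (⅐)*376 = 376/7 ≈ 53.714)
I - 25*714 = 376/7 - 25*714 = 376/7 - 17850 = -124574/7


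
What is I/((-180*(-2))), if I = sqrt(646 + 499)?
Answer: sqrt(1145)/360 ≈ 0.093994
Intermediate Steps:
I = sqrt(1145) ≈ 33.838
I/((-180*(-2))) = sqrt(1145)/((-180*(-2))) = sqrt(1145)/360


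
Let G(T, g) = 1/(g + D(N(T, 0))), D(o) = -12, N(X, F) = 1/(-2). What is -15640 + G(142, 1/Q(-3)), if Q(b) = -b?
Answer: -547403/35 ≈ -15640.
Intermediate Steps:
N(X, F) = -1/2
G(T, g) = 1/(-12 + g) (G(T, g) = 1/(g - 12) = 1/(-12 + g))
-15640 + G(142, 1/Q(-3)) = -15640 + 1/(-12 + 1/(-1*(-3))) = -15640 + 1/(-12 + 1/3) = -15640 + 1/(-35/3) = -15640 - 3/35 = -547403/35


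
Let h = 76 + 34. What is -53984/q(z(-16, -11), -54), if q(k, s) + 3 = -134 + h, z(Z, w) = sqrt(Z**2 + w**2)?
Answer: 53984/27 ≈ 1999.4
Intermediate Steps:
h = 110
q(k, s) = -27 (q(k, s) = -3 + (-134 + 110) = -3 - 24 = -27)
-53984/q(z(-16, -11), -54) = -53984/(-27) = -53984*(-1/27) = 53984/27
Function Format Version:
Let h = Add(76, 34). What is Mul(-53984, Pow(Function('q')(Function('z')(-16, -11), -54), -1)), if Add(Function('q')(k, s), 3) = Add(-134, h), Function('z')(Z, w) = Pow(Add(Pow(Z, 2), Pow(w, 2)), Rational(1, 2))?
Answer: Rational(53984, 27) ≈ 1999.4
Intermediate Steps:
h = 110
Function('q')(k, s) = -27 (Function('q')(k, s) = Add(-3, Add(-134, 110)) = Add(-3, -24) = -27)
Mul(-53984, Pow(Function('q')(Function('z')(-16, -11), -54), -1)) = Mul(-53984, Pow(-27, -1)) = Mul(-53984, Rational(-1, 27)) = Rational(53984, 27)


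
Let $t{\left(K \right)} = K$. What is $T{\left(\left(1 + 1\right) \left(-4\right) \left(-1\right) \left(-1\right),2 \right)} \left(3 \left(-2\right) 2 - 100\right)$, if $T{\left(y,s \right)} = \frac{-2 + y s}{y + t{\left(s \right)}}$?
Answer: $-336$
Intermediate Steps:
$T{\left(y,s \right)} = \frac{-2 + s y}{s + y}$ ($T{\left(y,s \right)} = \frac{-2 + y s}{y + s} = \frac{-2 + s y}{s + y}$)
$T{\left(\left(1 + 1\right) \left(-4\right) \left(-1\right) \left(-1\right),2 \right)} \left(3 \left(-2\right) 2 - 100\right) = \frac{-2 + 2 \left(1 + 1\right) \left(-4\right) \left(-1\right) \left(-1\right)}{2 + \left(1 + 1\right) \left(-4\right) \left(-1\right) \left(-1\right)} \left(3 \left(-2\right) 2 - 100\right) = \frac{-2 + 2 \cdot 2 \cdot 4 \left(-1\right)}{2 + 2 \cdot 4 \left(-1\right)} \left(\left(-6\right) 2 - 100\right) = \frac{-2 + 2 \cdot 2 \left(-4\right)}{2 + 2 \left(-4\right)} \left(-12 - 100\right) = \frac{-2 + 2 \left(-8\right)}{2 - 8} \left(-112\right) = \frac{-2 - 16}{-6} \left(-112\right) = \left(- \frac{1}{6}\right) \left(-18\right) \left(-112\right) = 3 \left(-112\right) = -336$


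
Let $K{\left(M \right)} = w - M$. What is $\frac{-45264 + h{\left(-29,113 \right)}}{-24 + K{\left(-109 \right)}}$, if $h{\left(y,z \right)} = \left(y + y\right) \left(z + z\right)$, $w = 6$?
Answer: $- \frac{58372}{91} \approx -641.45$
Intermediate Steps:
$K{\left(M \right)} = 6 - M$
$h{\left(y,z \right)} = 4 y z$ ($h{\left(y,z \right)} = 2 y 2 z = 4 y z$)
$\frac{-45264 + h{\left(-29,113 \right)}}{-24 + K{\left(-109 \right)}} = \frac{-45264 + 4 \left(-29\right) 113}{-24 + \left(6 - -109\right)} = \frac{-45264 - 13108}{-24 + \left(6 + 109\right)} = - \frac{58372}{-24 + 115} = - \frac{58372}{91}$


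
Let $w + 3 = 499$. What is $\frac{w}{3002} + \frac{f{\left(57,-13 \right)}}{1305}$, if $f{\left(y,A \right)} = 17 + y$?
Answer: $\frac{434714}{1958805} \approx 0.22193$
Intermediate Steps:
$w = 496$ ($w = -3 + 499 = 496$)
$\frac{w}{3002} + \frac{f{\left(57,-13 \right)}}{1305} = \frac{496}{3002} + \frac{17 + 57}{1305} = 496 \cdot \frac{1}{3002} + 74 \cdot \frac{1}{1305} = \frac{248}{1501} + \frac{74}{1305} = \frac{434714}{1958805}$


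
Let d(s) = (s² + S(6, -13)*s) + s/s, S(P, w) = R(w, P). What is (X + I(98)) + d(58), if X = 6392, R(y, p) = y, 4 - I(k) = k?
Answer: 8909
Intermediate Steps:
I(k) = 4 - k
S(P, w) = w
d(s) = 1 + s² - 13*s (d(s) = (s² - 13*s) + s/s = (s² - 13*s) + 1 = 1 + s² - 13*s)
(X + I(98)) + d(58) = (6392 + (4 - 1*98)) + (1 + 58² - 13*58) = (6392 + (4 - 98)) + (1 + 3364 - 754) = (6392 - 94) + 2611 = 6298 + 2611 = 8909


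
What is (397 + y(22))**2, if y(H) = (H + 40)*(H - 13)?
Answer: 912025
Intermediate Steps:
y(H) = (-13 + H)*(40 + H) (y(H) = (40 + H)*(-13 + H) = (-13 + H)*(40 + H))
(397 + y(22))**2 = (397 + (-520 + 22**2 + 27*22))**2 = (397 + (-520 + 484 + 594))**2 = (397 + 558)**2 = 955**2 = 912025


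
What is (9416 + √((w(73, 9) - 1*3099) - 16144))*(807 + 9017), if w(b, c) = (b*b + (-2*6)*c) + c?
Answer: 92502784 + 88416*I*√173 ≈ 9.2503e+7 + 1.1629e+6*I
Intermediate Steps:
w(b, c) = b² - 11*c (w(b, c) = (b² - 12*c) + c = b² - 11*c)
(9416 + √((w(73, 9) - 1*3099) - 16144))*(807 + 9017) = (9416 + √(((73² - 11*9) - 1*3099) - 16144))*(807 + 9017) = (9416 + √(((5329 - 99) - 3099) - 16144))*9824 = (9416 + √((5230 - 3099) - 16144))*9824 = (9416 + √(2131 - 16144))*9824 = (9416 + √(-14013))*9824 = (9416 + 9*I*√173)*9824 = 92502784 + 88416*I*√173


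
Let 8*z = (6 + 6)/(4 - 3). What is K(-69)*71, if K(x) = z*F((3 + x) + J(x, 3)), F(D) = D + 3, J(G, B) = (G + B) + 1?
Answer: -13632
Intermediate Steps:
J(G, B) = 1 + B + G (J(G, B) = (B + G) + 1 = 1 + B + G)
F(D) = 3 + D
z = 3/2 (z = ((6 + 6)/(4 - 3))/8 = (12/1)/8 = (12*1)/8 = (⅛)*12 = 3/2 ≈ 1.5000)
K(x) = 15 + 3*x (K(x) = 3*(3 + ((3 + x) + (1 + 3 + x)))/2 = 3*(3 + ((3 + x) + (4 + x)))/2 = 3*(3 + (7 + 2*x))/2 = 3*(10 + 2*x)/2 = 15 + 3*x)
K(-69)*71 = (15 + 3*(-69))*71 = (15 - 207)*71 = -192*71 = -13632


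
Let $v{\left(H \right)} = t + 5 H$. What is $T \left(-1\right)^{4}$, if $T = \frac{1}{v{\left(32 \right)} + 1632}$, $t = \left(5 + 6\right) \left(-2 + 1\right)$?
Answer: $\frac{1}{1781} \approx 0.00056148$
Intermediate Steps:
$t = -11$ ($t = 11 \left(-1\right) = -11$)
$v{\left(H \right)} = -11 + 5 H$
$T = \frac{1}{1781}$ ($T = \frac{1}{\left(-11 + 5 \cdot 32\right) + 1632} = \frac{1}{\left(-11 + 160\right) + 1632} = \frac{1}{149 + 1632} = \frac{1}{1781} \approx 0.00056148$)
$T \left(-1\right)^{4} = \frac{\left(-1\right)^{4}}{1781} = \frac{1}{1781} \cdot 1 = \frac{1}{1781}$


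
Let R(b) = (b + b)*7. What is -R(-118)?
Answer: 1652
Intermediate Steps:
R(b) = 14*b (R(b) = (2*b)*7 = 14*b)
-R(-118) = -14*(-118) = -1*(-1652) = 1652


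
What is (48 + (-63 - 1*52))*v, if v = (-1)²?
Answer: -67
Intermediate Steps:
v = 1
(48 + (-63 - 1*52))*v = (48 + (-63 - 1*52))*1 = (48 + (-63 - 52))*1 = (48 - 115)*1 = -67*1 = -67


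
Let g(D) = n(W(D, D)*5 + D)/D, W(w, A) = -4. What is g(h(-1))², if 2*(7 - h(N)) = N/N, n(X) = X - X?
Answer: 0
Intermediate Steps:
n(X) = 0
h(N) = 13/2 (h(N) = 7 - N/(2*N) = 7 - ½*1 = 7 - ½ = 13/2)
g(D) = 0 (g(D) = 0/D = 0)
g(h(-1))² = 0² = 0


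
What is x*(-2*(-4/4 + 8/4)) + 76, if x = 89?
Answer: -102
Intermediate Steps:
x*(-2*(-4/4 + 8/4)) + 76 = 89*(-2*(-4/4 + 8/4)) + 76 = 89*(-2*(-4*¼ + 8*(¼))) + 76 = 89*(-2*(-1 + 2)) + 76 = 89*(-2*1) + 76 = 89*(-2) + 76 = -178 + 76 = -102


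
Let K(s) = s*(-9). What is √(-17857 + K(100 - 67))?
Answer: I*√18154 ≈ 134.74*I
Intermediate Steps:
K(s) = -9*s
√(-17857 + K(100 - 67)) = √(-17857 - 9*(100 - 67)) = √(-17857 - 9*33) = √(-17857 - 297) = √(-18154) = I*√18154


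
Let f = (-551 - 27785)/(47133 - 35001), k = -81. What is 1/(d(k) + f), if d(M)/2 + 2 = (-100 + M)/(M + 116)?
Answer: -106155/1770506 ≈ -0.059957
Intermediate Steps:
d(M) = -4 + 2*(-100 + M)/(116 + M) (d(M) = -4 + 2*((-100 + M)/(M + 116)) = -4 + 2*((-100 + M)/(116 + M)) = -4 + 2*(-100 + M)/(116 + M))
f = -7084/3033 (f = -28336/12132 = -28336*1/12132 = -7084/3033 ≈ -2.3356)
1/(d(k) + f) = 1/(2*(-332 - 1*(-81))/(116 - 81) - 7084/3033) = 1/(2*(-332 + 81)/35 - 7084/3033) = 1/(2*(1/35)*(-251) - 7084/3033) = 1/(-502/35 - 7084/3033) = 1/(-1770506/106155) = -106155/1770506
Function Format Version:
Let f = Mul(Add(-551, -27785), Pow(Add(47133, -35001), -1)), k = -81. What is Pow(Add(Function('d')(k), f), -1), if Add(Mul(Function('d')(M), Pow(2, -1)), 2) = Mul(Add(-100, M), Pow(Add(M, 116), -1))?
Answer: Rational(-106155, 1770506) ≈ -0.059957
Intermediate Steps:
Function('d')(M) = Add(-4, Mul(2, Pow(Add(116, M), -1), Add(-100, M))) (Function('d')(M) = Add(-4, Mul(2, Mul(Add(-100, M), Pow(Add(M, 116), -1)))) = Add(-4, Mul(2, Mul(Add(-100, M), Pow(Add(116, M), -1)))) = Add(-4, Mul(2, Mul(Pow(Add(116, M), -1), Add(-100, M)))) = Add(-4, Mul(2, Pow(Add(116, M), -1), Add(-100, M))))
f = Rational(-7084, 3033) (f = Mul(-28336, Pow(12132, -1)) = Mul(-28336, Rational(1, 12132)) = Rational(-7084, 3033) ≈ -2.3356)
Pow(Add(Function('d')(k), f), -1) = Pow(Add(Mul(2, Pow(Add(116, -81), -1), Add(-332, Mul(-1, -81))), Rational(-7084, 3033)), -1) = Pow(Add(Mul(2, Pow(35, -1), Add(-332, 81)), Rational(-7084, 3033)), -1) = Pow(Add(Mul(2, Rational(1, 35), -251), Rational(-7084, 3033)), -1) = Pow(Add(Rational(-502, 35), Rational(-7084, 3033)), -1) = Pow(Rational(-1770506, 106155), -1) = Rational(-106155, 1770506)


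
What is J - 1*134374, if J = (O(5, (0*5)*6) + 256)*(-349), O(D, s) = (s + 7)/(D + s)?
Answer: -1121033/5 ≈ -2.2421e+5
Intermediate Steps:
O(D, s) = (7 + s)/(D + s)
J = -449163/5 (J = ((7 + (0*5)*6)/(5 + (0*5)*6) + 256)*(-349) = ((7 + 0*6)/(5 + 0*6) + 256)*(-349) = ((7 + 0)/(5 + 0) + 256)*(-349) = (7/5 + 256)*(-349) = (1287/5)*(-349) = -449163/5 ≈ -89833.)
J - 1*134374 = -449163/5 - 1*134374 = -449163/5 - 134374 = -1121033/5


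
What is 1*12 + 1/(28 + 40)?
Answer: 817/68 ≈ 12.015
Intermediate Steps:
1*12 + 1/(28 + 40) = 12 + 1/68 = 817/68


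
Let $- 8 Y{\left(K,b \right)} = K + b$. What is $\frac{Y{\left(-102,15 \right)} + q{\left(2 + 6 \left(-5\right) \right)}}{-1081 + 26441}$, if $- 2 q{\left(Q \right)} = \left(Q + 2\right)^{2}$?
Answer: $- \frac{2617}{202880} \approx -0.012899$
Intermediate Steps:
$Y{\left(K,b \right)} = - \frac{K}{8} - \frac{b}{8}$ ($Y{\left(K,b \right)} = - \frac{K + b}{8} = - \frac{K}{8} - \frac{b}{8}$)
$q{\left(Q \right)} = - \frac{\left(2 + Q\right)^{2}}{2}$ ($q{\left(Q \right)} = - \frac{\left(Q + 2\right)^{2}}{2} = - \frac{\left(2 + Q\right)^{2}}{2}$)
$\frac{Y{\left(-102,15 \right)} + q{\left(2 + 6 \left(-5\right) \right)}}{-1081 + 26441} = \frac{\left(\left(- \frac{1}{8}\right) \left(-102\right) - \frac{15}{8}\right) - \frac{\left(2 + \left(2 + 6 \left(-5\right)\right)\right)^{2}}{2}}{-1081 + 26441} = \frac{\left(\frac{51}{4} - \frac{15}{8}\right) - \frac{\left(2 + \left(2 - 30\right)\right)^{2}}{2}}{25360} = \left(\frac{87}{8} - \frac{\left(2 - 28\right)^{2}}{2}\right) \frac{1}{25360} = \left(\frac{87}{8} - \frac{\left(-26\right)^{2}}{2}\right) \frac{1}{25360} = \left(\frac{87}{8} - 338\right) \frac{1}{25360} = \left(- \frac{2617}{8}\right) \frac{1}{25360} = - \frac{2617}{202880}$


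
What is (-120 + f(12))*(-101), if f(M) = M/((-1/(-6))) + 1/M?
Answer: 58075/12 ≈ 4839.6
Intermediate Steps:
f(M) = 1/M + 6*M (f(M) = M/((-1*(-1/6))) + 1/M = M/(1/6) + 1/M = M*6 + 1/M = 6*M + 1/M = 1/M + 6*M)
(-120 + f(12))*(-101) = (-120 + (1/12 + 6*12))*(-101) = (-120 + (1/12 + 72))*(-101) = (-120 + 865/12)*(-101) = -575/12*(-101) = 58075/12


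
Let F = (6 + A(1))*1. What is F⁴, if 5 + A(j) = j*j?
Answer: 16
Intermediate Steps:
A(j) = -5 + j² (A(j) = -5 + j*j = -5 + j²)
F = 2 (F = (6 + (-5 + 1²))*1 = (6 + (-5 + 1))*1 = (6 - 4)*1 = 2*1 = 2)
F⁴ = 2⁴ = 16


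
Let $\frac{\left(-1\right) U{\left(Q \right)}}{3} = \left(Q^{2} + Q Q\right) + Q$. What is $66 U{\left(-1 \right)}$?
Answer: $-198$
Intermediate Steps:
$U{\left(Q \right)} = - 6 Q^{2} - 3 Q$ ($U{\left(Q \right)} = - 3 \left(\left(Q^{2} + Q Q\right) + Q\right) = - 3 \left(\left(Q^{2} + Q^{2}\right) + Q\right) = - 3 \left(2 Q^{2} + Q\right) = - 3 \left(Q + 2 Q^{2}\right) = - 6 Q^{2} - 3 Q$)
$66 U{\left(-1 \right)} = 66 \left(\left(-3\right) \left(-1\right) \left(1 + 2 \left(-1\right)\right)\right) = 66 \left(\left(-3\right) \left(-1\right) \left(1 - 2\right)\right) = 66 \left(\left(-3\right) \left(-1\right) \left(-1\right)\right) = 66 \left(-3\right) = -198$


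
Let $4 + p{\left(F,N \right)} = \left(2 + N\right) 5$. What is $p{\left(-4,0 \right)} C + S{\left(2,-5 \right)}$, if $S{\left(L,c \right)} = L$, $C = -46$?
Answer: $-274$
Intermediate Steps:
$p{\left(F,N \right)} = 6 + 5 N$ ($p{\left(F,N \right)} = -4 + \left(2 + N\right) 5 = -4 + \left(10 + 5 N\right) = 6 + 5 N$)
$p{\left(-4,0 \right)} C + S{\left(2,-5 \right)} = \left(6 + 5 \cdot 0\right) \left(-46\right) + 2 = \left(6 + 0\right) \left(-46\right) + 2 = 6 \left(-46\right) + 2 = -276 + 2 = -274$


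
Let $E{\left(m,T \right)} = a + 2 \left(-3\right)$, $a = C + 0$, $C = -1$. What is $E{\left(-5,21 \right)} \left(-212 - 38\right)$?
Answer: $1750$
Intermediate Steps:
$a = -1$ ($a = -1 + 0 = -1$)
$E{\left(m,T \right)} = -7$ ($E{\left(m,T \right)} = -1 + 2 \left(-3\right) = -1 - 6 = -7$)
$E{\left(-5,21 \right)} \left(-212 - 38\right) = - 7 \left(-212 - 38\right) = \left(-7\right) \left(-250\right) = 1750$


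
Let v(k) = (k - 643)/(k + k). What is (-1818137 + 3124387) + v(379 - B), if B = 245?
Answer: 350074491/268 ≈ 1.3062e+6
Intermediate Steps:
v(k) = (-643 + k)/(2*k) (v(k) = (-643 + k)/((2*k)) = (-643 + k)*(1/(2*k)) = (-643 + k)/(2*k))
(-1818137 + 3124387) + v(379 - B) = (-1818137 + 3124387) + (-643 + (379 - 1*245))/(2*(379 - 1*245)) = 1306250 + (-643 + (379 - 245))/(2*(379 - 245)) = 1306250 + (1/2)*(-643 + 134)/134 = 1306250 + (1/2)*(1/134)*(-509) = 1306250 - 509/268 = 350074491/268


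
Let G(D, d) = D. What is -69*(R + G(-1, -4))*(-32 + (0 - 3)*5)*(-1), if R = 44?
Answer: -139449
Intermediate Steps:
-69*(R + G(-1, -4))*(-32 + (0 - 3)*5)*(-1) = -69*(44 - 1)*(-32 + (0 - 3)*5)*(-1) = -2967*(-32 - 3*5)*(-1) = -2967*(-32 - 15)*(-1) = -2967*(-47)*(-1) = -69*(-2021)*(-1) = 139449*(-1) = -139449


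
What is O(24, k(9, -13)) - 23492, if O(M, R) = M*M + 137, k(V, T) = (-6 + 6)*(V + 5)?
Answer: -22779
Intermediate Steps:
k(V, T) = 0 (k(V, T) = 0*(5 + V) = 0)
O(M, R) = 137 + M² (O(M, R) = M² + 137 = 137 + M²)
O(24, k(9, -13)) - 23492 = (137 + 24²) - 23492 = (137 + 576) - 23492 = 713 - 23492 = -22779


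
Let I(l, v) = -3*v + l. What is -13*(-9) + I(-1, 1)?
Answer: 113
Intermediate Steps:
I(l, v) = l - 3*v
-13*(-9) + I(-1, 1) = -13*(-9) + (-1 - 3*1) = 117 + (-1 - 3) = 117 - 4 = 113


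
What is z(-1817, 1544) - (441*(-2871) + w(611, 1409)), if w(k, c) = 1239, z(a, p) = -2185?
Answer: 1262687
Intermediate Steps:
z(-1817, 1544) - (441*(-2871) + w(611, 1409)) = -2185 - (441*(-2871) + 1239) = -2185 - (-1266111 + 1239) = -2185 - 1*(-1264872) = -2185 + 1264872 = 1262687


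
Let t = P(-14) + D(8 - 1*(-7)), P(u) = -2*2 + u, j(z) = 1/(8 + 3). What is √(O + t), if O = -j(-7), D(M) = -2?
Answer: I*√2431/11 ≈ 4.4823*I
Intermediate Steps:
j(z) = 1/11
P(u) = -4 + u
t = -20 (t = (-4 - 14) - 2 = -18 - 2 = -20)
O = -1/11 (O = -1*1/11 = -1/11 ≈ -0.090909)
√(O + t) = √(-1/11 - 20) = √(-221/11) = I*√2431/11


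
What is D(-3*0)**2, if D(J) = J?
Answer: 0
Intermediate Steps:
D(-3*0)**2 = (-3*0)**2 = 0**2 = 0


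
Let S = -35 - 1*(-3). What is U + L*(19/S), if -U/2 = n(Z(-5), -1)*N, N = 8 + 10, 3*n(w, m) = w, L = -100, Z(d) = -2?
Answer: 667/8 ≈ 83.375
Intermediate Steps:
S = -32 (S = -35 + 3 = -32)
n(w, m) = w/3
N = 18
U = 24 (U = -2*(⅓)*(-2)*18 = -(-4)*18/3 = -2*(-12) = 24)
U + L*(19/S) = 24 - 1900/(-32) = 24 - 1900*(-1)/32 = 24 - 100*(-19/32) = 24 + 475/8 = 667/8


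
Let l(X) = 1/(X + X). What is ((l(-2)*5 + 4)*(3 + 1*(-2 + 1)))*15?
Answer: 165/2 ≈ 82.500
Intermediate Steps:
l(X) = 1/(2*X)
((l(-2)*5 + 4)*(3 + 1*(-2 + 1)))*15 = ((((1/2)/(-2))*5 + 4)*(3 + 1*(-2 + 1)))*15 = ((((1/2)*(-1/2))*5 + 4)*(3 + 1*(-1)))*15 = ((-1/4*5 + 4)*(3 - 1))*15 = ((-5/4 + 4)*2)*15 = ((11/4)*2)*15 = (11/2)*15 = 165/2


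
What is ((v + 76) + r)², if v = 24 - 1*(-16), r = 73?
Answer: 35721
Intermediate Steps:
v = 40 (v = 24 + 16 = 40)
((v + 76) + r)² = ((40 + 76) + 73)² = (116 + 73)² = 189² = 35721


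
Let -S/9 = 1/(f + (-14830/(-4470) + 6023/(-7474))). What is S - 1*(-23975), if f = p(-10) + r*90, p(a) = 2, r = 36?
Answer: 259877417266673/10839518137 ≈ 23975.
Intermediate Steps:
f = 3242 (f = 2 + 36*90 = 2 + 3240 = 3242)
S = -30067902/10839518137 (S = -9/(3242 + (-14830/(-4470) + 6023/(-7474))) = -9/(3242 + (-14830*(-1/4470) + 6023*(-1/7474))) = -9/(3242 + (1483/447 - 6023/7474)) = -9/(3242 + 8391661/3340878) = -9/10839518137/3340878 = -9*3340878/10839518137 = -30067902/10839518137 ≈ -0.0027739)
S - 1*(-23975) = -30067902/10839518137 - 1*(-23975) = -30067902/10839518137 + 23975 = 259877417266673/10839518137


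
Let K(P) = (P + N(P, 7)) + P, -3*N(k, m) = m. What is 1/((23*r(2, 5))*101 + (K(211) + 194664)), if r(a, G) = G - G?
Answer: 3/585251 ≈ 5.1260e-6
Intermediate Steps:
r(a, G) = 0
N(k, m) = -m/3
K(P) = -7/3 + 2*P (K(P) = (P - ⅓*7) + P = (P - 7/3) + P = (-7/3 + P) + P = -7/3 + 2*P)
1/((23*r(2, 5))*101 + (K(211) + 194664)) = 1/((23*0)*101 + ((-7/3 + 2*211) + 194664)) = 1/(0*101 + ((-7/3 + 422) + 194664)) = 1/(0 + (1259/3 + 194664)) = 1/(0 + 585251/3) = 1/(585251/3) = 3/585251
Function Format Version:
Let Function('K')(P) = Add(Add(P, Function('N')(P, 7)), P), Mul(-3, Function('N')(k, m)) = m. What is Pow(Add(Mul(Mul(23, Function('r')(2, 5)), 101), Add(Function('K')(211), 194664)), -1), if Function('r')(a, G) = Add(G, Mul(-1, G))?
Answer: Rational(3, 585251) ≈ 5.1260e-6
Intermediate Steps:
Function('r')(a, G) = 0
Function('N')(k, m) = Mul(Rational(-1, 3), m)
Function('K')(P) = Add(Rational(-7, 3), Mul(2, P)) (Function('K')(P) = Add(Add(P, Mul(Rational(-1, 3), 7)), P) = Add(Add(P, Rational(-7, 3)), P) = Add(Add(Rational(-7, 3), P), P) = Add(Rational(-7, 3), Mul(2, P)))
Pow(Add(Mul(Mul(23, Function('r')(2, 5)), 101), Add(Function('K')(211), 194664)), -1) = Pow(Add(Mul(Mul(23, 0), 101), Add(Add(Rational(-7, 3), Mul(2, 211)), 194664)), -1) = Pow(Add(Mul(0, 101), Add(Add(Rational(-7, 3), 422), 194664)), -1) = Pow(Add(0, Add(Rational(1259, 3), 194664)), -1) = Pow(Add(0, Rational(585251, 3)), -1) = Pow(Rational(585251, 3), -1) = Rational(3, 585251)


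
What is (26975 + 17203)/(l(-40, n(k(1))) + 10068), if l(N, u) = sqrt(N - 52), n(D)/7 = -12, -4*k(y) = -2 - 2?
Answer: 111196026/25341179 - 22089*I*sqrt(23)/25341179 ≈ 4.388 - 0.0041804*I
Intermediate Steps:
k(y) = 1 (k(y) = -(-2 - 2)/4 = -1/4*(-4) = 1)
n(D) = -84 (n(D) = 7*(-12) = -84)
l(N, u) = sqrt(-52 + N)
(26975 + 17203)/(l(-40, n(k(1))) + 10068) = (26975 + 17203)/(sqrt(-52 - 40) + 10068) = 44178/(sqrt(-92) + 10068) = 44178/(2*I*sqrt(23) + 10068) = 44178/(10068 + 2*I*sqrt(23))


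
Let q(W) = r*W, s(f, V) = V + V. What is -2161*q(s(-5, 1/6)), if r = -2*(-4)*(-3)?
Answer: 17288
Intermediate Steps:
r = -24 (r = 8*(-3) = -24)
s(f, V) = 2*V
q(W) = -24*W
-2161*q(s(-5, 1/6)) = -(-51864)*2*(1/6) = -(-51864)*2*(1*(⅙)) = -(-51864)*2*(⅙) = -(-51864)/3 = -2161*(-8) = 17288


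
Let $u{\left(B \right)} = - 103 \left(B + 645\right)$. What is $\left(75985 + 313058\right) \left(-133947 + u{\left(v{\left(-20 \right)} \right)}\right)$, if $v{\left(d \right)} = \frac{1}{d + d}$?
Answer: $- \frac{3118248505611}{40} \approx -7.7956 \cdot 10^{10}$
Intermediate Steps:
$v{\left(d \right)} = \frac{1}{2 d}$
$u{\left(B \right)} = -66435 - 103 B$ ($u{\left(B \right)} = - 103 \left(645 + B\right) = -66435 - 103 B$)
$\left(75985 + 313058\right) \left(-133947 + u{\left(v{\left(-20 \right)} \right)}\right) = \left(75985 + 313058\right) \left(-133947 - \left(66435 + 103 \frac{1}{2 \left(-20\right)}\right)\right) = 389043 \left(-133947 - \left(66435 + 103 \cdot \frac{1}{2} \left(- \frac{1}{20}\right)\right)\right) = 389043 \left(-133947 - \frac{2657297}{40}\right) = 389043 \left(- \frac{8015177}{40}\right) = - \frac{3118248505611}{40}$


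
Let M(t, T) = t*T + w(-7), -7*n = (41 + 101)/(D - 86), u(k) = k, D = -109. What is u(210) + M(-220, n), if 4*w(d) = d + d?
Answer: 100253/546 ≈ 183.61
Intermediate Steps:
w(d) = d/2 (w(d) = (d + d)/4 = (2*d)/4 = d/2)
n = 142/1365 (n = -(41 + 101)/(7*(-109 - 86)) = -142/(7*(-195)) = -142*(-1)/(7*195) = -1/7*(-142/195) = 142/1365 ≈ 0.10403)
M(t, T) = -7/2 + T*t (M(t, T) = t*T + (1/2)*(-7) = T*t - 7/2 = -7/2 + T*t)
u(210) + M(-220, n) = 210 + (-7/2 + (142/1365)*(-220)) = 210 + (-7/2 - 6248/273) = 210 - 14407/546 = 100253/546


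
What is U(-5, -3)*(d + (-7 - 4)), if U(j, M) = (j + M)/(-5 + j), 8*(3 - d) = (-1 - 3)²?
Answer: -8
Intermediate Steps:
d = 1 (d = 3 - (-1 - 3)²/8 = 3 - ⅛*(-4)² = 3 - ⅛*16 = 3 - 2 = 1)
U(j, M) = (M + j)/(-5 + j)
U(-5, -3)*(d + (-7 - 4)) = ((-3 - 5)/(-5 - 5))*(1 + (-7 - 4)) = (-8/(-10))*(1 - 11) = -⅒*(-8)*(-10) = (⅘)*(-10) = -8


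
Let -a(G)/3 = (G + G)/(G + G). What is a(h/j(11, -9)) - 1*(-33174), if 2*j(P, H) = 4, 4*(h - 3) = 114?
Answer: 33171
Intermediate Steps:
h = 63/2 (h = 3 + (¼)*114 = 3 + 57/2 = 63/2 ≈ 31.500)
j(P, H) = 2 (j(P, H) = (½)*4 = 2)
a(G) = -3 (a(G) = -3*(G + G)/(G + G) = -3*2*G/(2*G) = -3*2*G*1/(2*G) = -3*1 = -3)
a(h/j(11, -9)) - 1*(-33174) = -3 - 1*(-33174) = -3 + 33174 = 33171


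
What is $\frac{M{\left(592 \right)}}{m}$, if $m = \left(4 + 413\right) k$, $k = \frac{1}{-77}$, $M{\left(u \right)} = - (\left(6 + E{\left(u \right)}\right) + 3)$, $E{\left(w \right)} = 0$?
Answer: $\frac{231}{139} \approx 1.6619$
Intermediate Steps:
$M{\left(u \right)} = -9$ ($M{\left(u \right)} = - (\left(6 + 0\right) + 3) = - (6 + 3) = \left(-1\right) 9 = -9$)
$k = - \frac{1}{77} \approx -0.012987$
$m = - \frac{417}{77}$ ($m = \left(4 + 413\right) \left(- \frac{1}{77}\right) = 417 \left(- \frac{1}{77}\right) = - \frac{417}{77} \approx -5.4156$)
$\frac{M{\left(592 \right)}}{m} = - \frac{9}{- \frac{417}{77}} = \left(-9\right) \left(- \frac{77}{417}\right) = \frac{231}{139}$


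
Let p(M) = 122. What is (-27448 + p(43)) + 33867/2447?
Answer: -66832855/2447 ≈ -27312.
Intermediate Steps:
(-27448 + p(43)) + 33867/2447 = (-27448 + 122) + 33867/2447 = -27326 + 33867*(1/2447) = -27326 + 33867/2447 = -66832855/2447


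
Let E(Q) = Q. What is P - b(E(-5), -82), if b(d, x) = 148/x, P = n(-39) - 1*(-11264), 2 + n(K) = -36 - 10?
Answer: 459930/41 ≈ 11218.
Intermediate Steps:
n(K) = -48 (n(K) = -2 + (-36 - 10) = -2 - 46 = -48)
P = 11216 (P = -48 - 1*(-11264) = -48 + 11264 = 11216)
P - b(E(-5), -82) = 11216 - 148/(-82) = 11216 - 148*(-1)/82 = 11216 - 1*(-74/41) = 11216 + 74/41 = 459930/41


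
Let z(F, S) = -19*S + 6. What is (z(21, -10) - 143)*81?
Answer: 4293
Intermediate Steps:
z(F, S) = 6 - 19*S
(z(21, -10) - 143)*81 = ((6 - 19*(-10)) - 143)*81 = ((6 + 190) - 143)*81 = (196 - 143)*81 = 53*81 = 4293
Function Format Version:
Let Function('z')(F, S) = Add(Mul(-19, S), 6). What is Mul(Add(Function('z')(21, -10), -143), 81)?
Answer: 4293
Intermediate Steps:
Function('z')(F, S) = Add(6, Mul(-19, S))
Mul(Add(Function('z')(21, -10), -143), 81) = Mul(Add(Add(6, Mul(-19, -10)), -143), 81) = Mul(Add(Add(6, 190), -143), 81) = Mul(Add(196, -143), 81) = Mul(53, 81) = 4293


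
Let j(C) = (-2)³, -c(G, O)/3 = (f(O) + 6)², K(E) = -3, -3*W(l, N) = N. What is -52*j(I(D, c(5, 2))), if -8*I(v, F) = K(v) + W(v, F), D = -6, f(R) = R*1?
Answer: 416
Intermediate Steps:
f(R) = R
W(l, N) = -N/3
c(G, O) = -3*(6 + O)² (c(G, O) = -3*(O + 6)² = -3*(6 + O)²)
I(v, F) = 3/8 + F/24 (I(v, F) = -(-3 - F/3)/8 = 3/8 + F/24)
j(C) = -8
-52*j(I(D, c(5, 2))) = -52*(-8) = 416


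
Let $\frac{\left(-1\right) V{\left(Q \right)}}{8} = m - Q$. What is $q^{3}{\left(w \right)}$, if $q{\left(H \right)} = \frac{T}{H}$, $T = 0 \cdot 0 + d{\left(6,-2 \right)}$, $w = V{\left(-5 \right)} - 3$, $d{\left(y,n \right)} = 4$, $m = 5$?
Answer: $- \frac{64}{571787} \approx -0.00011193$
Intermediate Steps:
$V{\left(Q \right)} = -40 + 8 Q$ ($V{\left(Q \right)} = - 8 \left(5 - Q\right) = -40 + 8 Q$)
$w = -83$ ($w = \left(-40 + 8 \left(-5\right)\right) - 3 = \left(-40 - 40\right) - 3 = -80 - 3 = -83$)
$T = 4$ ($T = 0 \cdot 0 + 4 = 0 + 4 = 4$)
$q{\left(H \right)} = \frac{4}{H}$
$q^{3}{\left(w \right)} = \left(\frac{4}{-83}\right)^{3} = \left(4 \left(- \frac{1}{83}\right)\right)^{3} = \left(- \frac{4}{83}\right)^{3} = - \frac{64}{571787}$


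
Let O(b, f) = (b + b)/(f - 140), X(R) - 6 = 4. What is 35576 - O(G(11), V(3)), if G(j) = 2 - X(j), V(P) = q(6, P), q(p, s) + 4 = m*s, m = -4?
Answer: 1387460/39 ≈ 35576.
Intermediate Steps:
q(p, s) = -4 - 4*s
X(R) = 10 (X(R) = 6 + 4 = 10)
V(P) = -4 - 4*P
G(j) = -8 (G(j) = 2 - 1*10 = 2 - 10 = -8)
O(b, f) = 2*b/(-140 + f) (O(b, f) = (2*b)/(-140 + f) = 2*b/(-140 + f))
35576 - O(G(11), V(3)) = 35576 - 2*(-8)/(-140 + (-4 - 4*3)) = 35576 - 2*(-8)/(-140 + (-4 - 12)) = 35576 - 2*(-8)/(-140 - 16) = 35576 - 2*(-8)/(-156) = 35576 - 2*(-8)*(-1)/156 = 35576 - 1*4/39 = 35576 - 4/39 = 1387460/39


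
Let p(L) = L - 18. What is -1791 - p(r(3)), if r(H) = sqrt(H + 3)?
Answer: -1773 - sqrt(6) ≈ -1775.4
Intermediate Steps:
r(H) = sqrt(3 + H)
p(L) = -18 + L
-1791 - p(r(3)) = -1791 - (-18 + sqrt(3 + 3)) = -1791 - (-18 + sqrt(6)) = -1791 + (18 - sqrt(6)) = -1773 - sqrt(6)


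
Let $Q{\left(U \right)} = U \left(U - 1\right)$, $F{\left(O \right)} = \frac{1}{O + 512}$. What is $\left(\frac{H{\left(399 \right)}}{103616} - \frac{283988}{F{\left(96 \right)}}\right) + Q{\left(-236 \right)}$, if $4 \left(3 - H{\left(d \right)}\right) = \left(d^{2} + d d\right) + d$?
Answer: $- \frac{71540122396997}{414464} \approx -1.7261 \cdot 10^{8}$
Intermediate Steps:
$H{\left(d \right)} = 3 - \frac{d^{2}}{2} - \frac{d}{4}$ ($H{\left(d \right)} = 3 - \frac{\left(d^{2} + d d\right) + d}{4} = 3 - \frac{\left(d^{2} + d^{2}\right) + d}{4} = 3 - \frac{2 d^{2} + d}{4} = 3 - \frac{d + 2 d^{2}}{4} = 3 - \left(\frac{d^{2}}{2} + \frac{d}{4}\right) = 3 - \frac{d^{2}}{2} - \frac{d}{4}$)
$F{\left(O \right)} = \frac{1}{512 + O}$
$Q{\left(U \right)} = U \left(-1 + U\right)$
$\left(\frac{H{\left(399 \right)}}{103616} - \frac{283988}{F{\left(96 \right)}}\right) + Q{\left(-236 \right)} = \left(\frac{3 - \frac{399^{2}}{2} - \frac{399}{4}}{103616} - \frac{283988}{\frac{1}{512 + 96}}\right) - 236 \left(-1 - 236\right) = \left(\left(3 - \frac{159201}{2} - \frac{399}{4}\right) \frac{1}{103616} - \frac{283988}{\frac{1}{608}}\right) - -55932 = \left(\left(3 - \frac{159201}{2} - \frac{399}{4}\right) \frac{1}{103616} - 283988 \frac{1}{\frac{1}{608}}\right) + 55932 = \left(\left(- \frac{318789}{4}\right) \frac{1}{103616} - 172664704\right) + 55932 = \left(- \frac{318789}{414464} - 172664704\right) + 55932 = - \frac{71563304197445}{414464} + 55932 = - \frac{71540122396997}{414464}$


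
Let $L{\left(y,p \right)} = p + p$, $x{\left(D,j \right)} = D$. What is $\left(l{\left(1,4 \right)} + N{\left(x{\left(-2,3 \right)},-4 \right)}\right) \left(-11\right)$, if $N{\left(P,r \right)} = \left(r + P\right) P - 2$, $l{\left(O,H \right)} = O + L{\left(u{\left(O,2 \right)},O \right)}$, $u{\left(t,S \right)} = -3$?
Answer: $-143$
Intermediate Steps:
$L{\left(y,p \right)} = 2 p$
$l{\left(O,H \right)} = 3 O$ ($l{\left(O,H \right)} = O + 2 O = 3 O$)
$N{\left(P,r \right)} = -2 + P \left(P + r\right)$ ($N{\left(P,r \right)} = \left(P + r\right) P - 2 = P \left(P + r\right) - 2 = -2 + P \left(P + r\right)$)
$\left(l{\left(1,4 \right)} + N{\left(x{\left(-2,3 \right)},-4 \right)}\right) \left(-11\right) = \left(3 \cdot 1 - \left(-6 - 4\right)\right) \left(-11\right) = \left(3 + \left(-2 + 4 + 8\right)\right) \left(-11\right) = \left(3 + 10\right) \left(-11\right) = 13 \left(-11\right) = -143$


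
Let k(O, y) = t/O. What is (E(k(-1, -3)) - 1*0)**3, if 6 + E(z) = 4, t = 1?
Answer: -8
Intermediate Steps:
k(O, y) = 1/O
E(z) = -2 (E(z) = -6 + 4 = -2)
(E(k(-1, -3)) - 1*0)**3 = (-2 - 1*0)**3 = (-2 + 0)**3 = (-2)**3 = -8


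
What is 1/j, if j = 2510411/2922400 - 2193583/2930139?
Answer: 8563038213600/945326217929 ≈ 9.0583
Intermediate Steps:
j = 945326217929/8563038213600 (j = 2510411*(1/2922400) - 2193583*1/2930139 = 2510411/2922400 - 2193583/2930139 = 945326217929/8563038213600 ≈ 0.11040)
1/j = 1/(945326217929/8563038213600) = 8563038213600/945326217929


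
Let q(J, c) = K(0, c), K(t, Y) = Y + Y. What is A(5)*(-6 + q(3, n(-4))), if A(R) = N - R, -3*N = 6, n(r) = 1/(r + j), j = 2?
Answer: 49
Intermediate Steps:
n(r) = 1/(2 + r) (n(r) = 1/(r + 2) = 1/(2 + r))
N = -2 (N = -⅓*6 = -2)
K(t, Y) = 2*Y
q(J, c) = 2*c
A(R) = -2 - R
A(5)*(-6 + q(3, n(-4))) = (-2 - 1*5)*(-6 + 2/(2 - 4)) = (-2 - 5)*(-6 + 2/(-2)) = -7*(-6 + 2*(-½)) = -7*(-6 - 1) = -7*(-7) = 49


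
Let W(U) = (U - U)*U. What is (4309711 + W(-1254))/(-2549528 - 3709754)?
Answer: -4309711/6259282 ≈ -0.68853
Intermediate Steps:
W(U) = 0 (W(U) = 0*U = 0)
(4309711 + W(-1254))/(-2549528 - 3709754) = (4309711 + 0)/(-2549528 - 3709754) = 4309711/(-6259282) = 4309711*(-1/6259282) = -4309711/6259282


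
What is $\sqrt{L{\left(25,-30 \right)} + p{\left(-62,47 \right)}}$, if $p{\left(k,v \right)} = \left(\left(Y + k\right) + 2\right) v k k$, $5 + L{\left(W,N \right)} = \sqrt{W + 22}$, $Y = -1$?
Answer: $\sqrt{-11020753 + \sqrt{47}} \approx 3319.8 i$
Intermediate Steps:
$L{\left(W,N \right)} = -5 + \sqrt{22 + W}$ ($L{\left(W,N \right)} = -5 + \sqrt{W + 22} = -5 + \sqrt{22 + W}$)
$p{\left(k,v \right)} = v k^{2} \left(1 + k\right)$ ($p{\left(k,v \right)} = \left(\left(-1 + k\right) + 2\right) v k k = \left(1 + k\right) v k k = v \left(1 + k\right) k k = k v \left(1 + k\right) k = v k^{2} \left(1 + k\right)$)
$\sqrt{L{\left(25,-30 \right)} + p{\left(-62,47 \right)}} = \sqrt{\left(-5 + \sqrt{22 + 25}\right) + 47 \left(-62\right)^{2} \left(1 - 62\right)} = \sqrt{\left(-5 + \sqrt{47}\right) + 47 \cdot 3844 \left(-61\right)} = \sqrt{\left(-5 + \sqrt{47}\right) - 11020748} = \sqrt{-11020753 + \sqrt{47}}$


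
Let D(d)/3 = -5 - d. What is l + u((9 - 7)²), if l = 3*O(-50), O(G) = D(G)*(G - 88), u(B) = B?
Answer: -55886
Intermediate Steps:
D(d) = -15 - 3*d (D(d) = 3*(-5 - d) = -15 - 3*d)
O(G) = (-88 + G)*(-15 - 3*G) (O(G) = (-15 - 3*G)*(G - 88) = (-15 - 3*G)*(-88 + G) = (-88 + G)*(-15 - 3*G))
l = -55890 (l = 3*(-3*(-88 - 50)*(5 - 50)) = 3*(-3*(-138)*(-45)) = 3*(-18630) = -55890)
l + u((9 - 7)²) = -55890 + (9 - 7)² = -55890 + 2² = -55890 + 4 = -55886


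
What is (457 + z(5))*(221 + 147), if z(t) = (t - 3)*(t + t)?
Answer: 175536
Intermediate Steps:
z(t) = 2*t*(-3 + t) (z(t) = (-3 + t)*(2*t) = 2*t*(-3 + t))
(457 + z(5))*(221 + 147) = (457 + 2*5*(-3 + 5))*(221 + 147) = (457 + 2*5*2)*368 = (457 + 20)*368 = 477*368 = 175536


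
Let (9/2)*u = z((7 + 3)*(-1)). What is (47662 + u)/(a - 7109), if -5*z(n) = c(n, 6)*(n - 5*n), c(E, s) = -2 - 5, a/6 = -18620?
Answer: -429070/1069461 ≈ -0.40120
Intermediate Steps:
a = -111720 (a = 6*(-18620) = -111720)
c(E, s) = -7
z(n) = -28*n/5 (z(n) = -(-7)*(n - 5*n)/5 = -(-7)*(-4*n)/5 = -28*n/5)
u = 112/9 (u = 2*(-28*(7 + 3)*(-1)/5)/9 = 2*(-56*(-1))/9 = 2*(-28/5*(-10))/9 = (2/9)*56 = 112/9 ≈ 12.444)
(47662 + u)/(a - 7109) = (47662 + 112/9)/(-111720 - 7109) = (429070/9)/(-118829) = (429070/9)*(-1/118829) = -429070/1069461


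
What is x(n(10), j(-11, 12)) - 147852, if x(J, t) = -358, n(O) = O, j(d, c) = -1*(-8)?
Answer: -148210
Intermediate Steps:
j(d, c) = 8
x(n(10), j(-11, 12)) - 147852 = -358 - 147852 = -148210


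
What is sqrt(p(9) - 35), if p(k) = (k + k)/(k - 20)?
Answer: I*sqrt(4433)/11 ≈ 6.0528*I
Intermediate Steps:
p(k) = 2*k/(-20 + k) (p(k) = (2*k)/(-20 + k) = 2*k/(-20 + k))
sqrt(p(9) - 35) = sqrt(2*9/(-20 + 9) - 35) = sqrt(2*9/(-11) - 35) = sqrt(2*9*(-1/11) - 35) = sqrt(-18/11 - 35) = sqrt(-403/11) = I*sqrt(4433)/11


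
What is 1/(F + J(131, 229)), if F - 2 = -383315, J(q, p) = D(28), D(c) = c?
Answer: -1/383285 ≈ -2.6090e-6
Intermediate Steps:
J(q, p) = 28
F = -383313 (F = 2 - 383315 = -383313)
1/(F + J(131, 229)) = 1/(-383313 + 28) = 1/(-383285) = -1/383285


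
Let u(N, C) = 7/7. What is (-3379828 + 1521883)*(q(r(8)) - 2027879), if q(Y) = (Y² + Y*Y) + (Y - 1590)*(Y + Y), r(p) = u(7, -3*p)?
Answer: 3773588481975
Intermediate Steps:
u(N, C) = 1 (u(N, C) = 7*(⅐) = 1)
r(p) = 1
q(Y) = 2*Y² + 2*Y*(-1590 + Y) (q(Y) = (Y² + Y²) + (-1590 + Y)*(2*Y) = 2*Y² + 2*Y*(-1590 + Y))
(-3379828 + 1521883)*(q(r(8)) - 2027879) = (-3379828 + 1521883)*(4*1*(-795 + 1) - 2027879) = -1857945*(4*1*(-794) - 2027879) = -1857945*(-3176 - 2027879) = -1857945*(-2031055) = 3773588481975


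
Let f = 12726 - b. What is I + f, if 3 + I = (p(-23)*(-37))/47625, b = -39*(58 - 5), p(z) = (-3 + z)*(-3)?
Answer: 234790288/15875 ≈ 14790.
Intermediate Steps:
p(z) = 9 - 3*z
b = -2067 (b = -39*53 = -2067)
f = 14793 (f = 12726 - 1*(-2067) = 12726 + 2067 = 14793)
I = -48587/15875 (I = -3 + ((9 - 3*(-23))*(-37))/47625 = -3 + ((9 + 69)*(-37))*(1/47625) = -3 + (78*(-37))*(1/47625) = -3 - 2886*1/47625 = -3 - 962/15875 = -48587/15875 ≈ -3.0606)
I + f = -48587/15875 + 14793 = 234790288/15875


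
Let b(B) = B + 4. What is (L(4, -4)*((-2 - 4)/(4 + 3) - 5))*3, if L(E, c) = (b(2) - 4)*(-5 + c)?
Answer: 2214/7 ≈ 316.29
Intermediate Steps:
b(B) = 4 + B
L(E, c) = -10 + 2*c (L(E, c) = ((4 + 2) - 4)*(-5 + c) = (6 - 4)*(-5 + c) = 2*(-5 + c) = -10 + 2*c)
(L(4, -4)*((-2 - 4)/(4 + 3) - 5))*3 = ((-10 + 2*(-4))*((-2 - 4)/(4 + 3) - 5))*3 = ((-10 - 8)*(-6/7 - 5))*3 = -18*(-6*1/7 - 5)*3 = -18*(-6/7 - 5)*3 = -18*(-41/7)*3 = (738/7)*3 = 2214/7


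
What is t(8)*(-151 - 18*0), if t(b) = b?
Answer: -1208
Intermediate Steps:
t(8)*(-151 - 18*0) = 8*(-151 - 18*0) = 8*(-151 + 0) = 8*(-151) = -1208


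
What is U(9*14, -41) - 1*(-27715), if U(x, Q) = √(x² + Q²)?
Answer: 27715 + √17557 ≈ 27848.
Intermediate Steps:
U(x, Q) = √(Q² + x²)
U(9*14, -41) - 1*(-27715) = √((-41)² + (9*14)²) - 1*(-27715) = √(1681 + 126²) + 27715 = √(1681 + 15876) + 27715 = √17557 + 27715 = 27715 + √17557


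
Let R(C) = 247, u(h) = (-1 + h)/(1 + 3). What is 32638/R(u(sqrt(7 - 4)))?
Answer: 32638/247 ≈ 132.14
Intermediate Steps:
u(h) = -1/4 + h/4 (u(h) = (-1 + h)/4 = (-1 + h)*(1/4) = -1/4 + h/4)
32638/R(u(sqrt(7 - 4))) = 32638/247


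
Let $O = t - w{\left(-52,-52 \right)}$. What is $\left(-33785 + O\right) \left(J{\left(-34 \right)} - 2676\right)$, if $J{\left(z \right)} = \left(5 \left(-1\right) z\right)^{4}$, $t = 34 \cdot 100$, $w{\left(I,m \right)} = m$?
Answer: $-25334343758892$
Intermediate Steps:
$t = 3400$
$J{\left(z \right)} = 625 z^{4}$ ($J{\left(z \right)} = \left(- 5 z\right)^{4} = 625 z^{4}$)
$O = 3452$ ($O = 3400 - -52 = 3400 + 52 = 3452$)
$\left(-33785 + O\right) \left(J{\left(-34 \right)} - 2676\right) = \left(-33785 + 3452\right) \left(625 \left(-34\right)^{4} - 2676\right) = - 30333 \left(625 \cdot 1336336 - 2676\right) = - 30333 \left(835210000 - 2676\right) = \left(-30333\right) 835207324 = -25334343758892$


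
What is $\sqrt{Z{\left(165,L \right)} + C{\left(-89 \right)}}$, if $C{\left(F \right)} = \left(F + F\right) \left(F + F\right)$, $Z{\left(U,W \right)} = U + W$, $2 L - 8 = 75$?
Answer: $\frac{\sqrt{127562}}{2} \approx 178.58$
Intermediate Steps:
$L = \frac{83}{2}$ ($L = 4 + \frac{1}{2} \cdot 75 = 4 + \frac{75}{2} = \frac{83}{2} \approx 41.5$)
$C{\left(F \right)} = 4 F^{2}$ ($C{\left(F \right)} = 2 F 2 F = 4 F^{2}$)
$\sqrt{Z{\left(165,L \right)} + C{\left(-89 \right)}} = \sqrt{\left(165 + \frac{83}{2}\right) + 4 \left(-89\right)^{2}} = \sqrt{\frac{413}{2} + 4 \cdot 7921} = \sqrt{\frac{413}{2} + 31684} = \sqrt{\frac{63781}{2}} = \frac{\sqrt{127562}}{2}$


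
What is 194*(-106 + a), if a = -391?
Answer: -96418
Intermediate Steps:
194*(-106 + a) = 194*(-106 - 391) = 194*(-497) = -96418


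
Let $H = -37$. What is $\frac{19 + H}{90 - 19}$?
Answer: $- \frac{18}{71} \approx -0.25352$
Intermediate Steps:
$\frac{19 + H}{90 - 19} = \frac{19 - 37}{90 - 19} = - \frac{18}{71}$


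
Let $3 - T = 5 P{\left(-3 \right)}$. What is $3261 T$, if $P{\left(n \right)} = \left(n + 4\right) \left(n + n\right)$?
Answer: $107613$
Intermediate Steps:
$P{\left(n \right)} = 2 n \left(4 + n\right)$ ($P{\left(n \right)} = \left(4 + n\right) 2 n = 2 n \left(4 + n\right)$)
$T = 33$ ($T = 3 - 5 \cdot 2 \left(-3\right) \left(4 - 3\right) = 3 - 5 \cdot 2 \left(-3\right) 1 = 3 - 5 \left(-6\right) = 3 - -30 = 3 + 30 = 33$)
$3261 T = 3261 \cdot 33 = 107613$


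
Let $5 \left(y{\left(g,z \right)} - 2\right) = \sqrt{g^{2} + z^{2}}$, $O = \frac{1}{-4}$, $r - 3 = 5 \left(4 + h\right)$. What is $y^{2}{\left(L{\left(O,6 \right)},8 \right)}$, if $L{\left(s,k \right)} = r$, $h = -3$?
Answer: $\frac{228}{25} + \frac{32 \sqrt{2}}{5} \approx 18.171$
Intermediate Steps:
$r = 8$ ($r = 3 + 5 \left(4 - 3\right) = 3 + 5 \cdot 1 = 3 + 5 = 8$)
$O = - \frac{1}{4} \approx -0.25$
$L{\left(s,k \right)} = 8$
$y{\left(g,z \right)} = 2 + \frac{\sqrt{g^{2} + z^{2}}}{5}$
$y^{2}{\left(L{\left(O,6 \right)},8 \right)} = \left(2 + \frac{\sqrt{8^{2} + 8^{2}}}{5}\right)^{2} = \left(2 + \frac{\sqrt{64 + 64}}{5}\right)^{2} = \left(2 + \frac{\sqrt{128}}{5}\right)^{2} = \left(2 + \frac{8 \sqrt{2}}{5}\right)^{2}$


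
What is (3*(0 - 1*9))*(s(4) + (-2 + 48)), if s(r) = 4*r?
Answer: -1674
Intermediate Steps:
(3*(0 - 1*9))*(s(4) + (-2 + 48)) = (3*(0 - 1*9))*(4*4 + (-2 + 48)) = (3*(0 - 9))*(16 + 46) = (3*(-9))*62 = -27*62 = -1674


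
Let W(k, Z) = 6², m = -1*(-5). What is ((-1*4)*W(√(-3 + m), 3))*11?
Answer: -1584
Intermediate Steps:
m = 5
W(k, Z) = 36
((-1*4)*W(√(-3 + m), 3))*11 = (-1*4*36)*11 = -4*36*11 = -144*11 = -1584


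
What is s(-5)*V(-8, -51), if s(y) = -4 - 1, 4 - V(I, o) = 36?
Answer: 160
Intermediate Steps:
V(I, o) = -32 (V(I, o) = 4 - 1*36 = 4 - 36 = -32)
s(y) = -5
s(-5)*V(-8, -51) = -5*(-32) = 160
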